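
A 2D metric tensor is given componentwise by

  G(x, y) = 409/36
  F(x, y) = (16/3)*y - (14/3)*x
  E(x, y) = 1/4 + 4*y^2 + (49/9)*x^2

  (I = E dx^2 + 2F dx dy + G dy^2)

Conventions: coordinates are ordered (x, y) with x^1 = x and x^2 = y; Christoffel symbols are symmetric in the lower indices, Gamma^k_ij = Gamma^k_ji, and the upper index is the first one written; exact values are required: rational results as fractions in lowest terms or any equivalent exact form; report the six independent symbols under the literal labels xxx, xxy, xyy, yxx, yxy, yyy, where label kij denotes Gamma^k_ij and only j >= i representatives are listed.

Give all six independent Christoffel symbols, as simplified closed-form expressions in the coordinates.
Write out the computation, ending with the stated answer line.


E = 1/4 + 4*y^2 + (49/9)*x^2; F = (16/3)*y - (14/3)*x; G = 409/36
Gamma^k_ij = (1/2) g^{kl} (d_i g_jl + d_j g_il - d_l g_ij), with g^inv = (1/(EG-F^2)) [[G, -F], [-F, E]]
first partials: E_x = (98/9)*x, E_y = 8*y, F_x = -14/3, F_y = 16/3, G_x = 0, G_y = 0
D = EG - F^2 = 409/144 + 17*y^2 + (448/9)*x*y + (12985/324)*x^2
expanded: Gamma^x_xx = (G E_x - 2F F_x + F E_y)/(2D), Gamma^x_xy = (G E_y - F G_x)/(2D), Gamma^x_yy = (2G F_y - G G_x - F G_y)/(2D), Gamma^y_xx = (2E F_x - E E_y - F E_x)/(2D), Gamma^y_xy = (E G_x - F E_y)/(2D), Gamma^y_yy = (E G_y - 2F F_y + F G_x)/(2D); substitute and cancel common factors

Answer: Gamma_xxx = (-24192*x*y + 51940*x + 27648*y^2 + 32256*y)/(51940*x^2 + 64512*x*y + 22032*y^2 + 3681), Gamma_xxy = 58896*y/(51940*x^2 + 64512*x*y + 22032*y^2 + 3681), Gamma_xyy = 78528/(51940*x^2 + 64512*x*y + 22032*y^2 + 3681), Gamma_yxx = (-28224*x^2*y - 37632*x*y - 20736*y^3 - 24192*y^2 - 1296*y - 1512)/(51940*x^2 + 64512*x*y + 22032*y^2 + 3681), Gamma_yxy = (24192*x*y - 27648*y^2)/(51940*x^2 + 64512*x*y + 22032*y^2 + 3681), Gamma_yyy = (32256*x - 36864*y)/(51940*x^2 + 64512*x*y + 22032*y^2 + 3681)


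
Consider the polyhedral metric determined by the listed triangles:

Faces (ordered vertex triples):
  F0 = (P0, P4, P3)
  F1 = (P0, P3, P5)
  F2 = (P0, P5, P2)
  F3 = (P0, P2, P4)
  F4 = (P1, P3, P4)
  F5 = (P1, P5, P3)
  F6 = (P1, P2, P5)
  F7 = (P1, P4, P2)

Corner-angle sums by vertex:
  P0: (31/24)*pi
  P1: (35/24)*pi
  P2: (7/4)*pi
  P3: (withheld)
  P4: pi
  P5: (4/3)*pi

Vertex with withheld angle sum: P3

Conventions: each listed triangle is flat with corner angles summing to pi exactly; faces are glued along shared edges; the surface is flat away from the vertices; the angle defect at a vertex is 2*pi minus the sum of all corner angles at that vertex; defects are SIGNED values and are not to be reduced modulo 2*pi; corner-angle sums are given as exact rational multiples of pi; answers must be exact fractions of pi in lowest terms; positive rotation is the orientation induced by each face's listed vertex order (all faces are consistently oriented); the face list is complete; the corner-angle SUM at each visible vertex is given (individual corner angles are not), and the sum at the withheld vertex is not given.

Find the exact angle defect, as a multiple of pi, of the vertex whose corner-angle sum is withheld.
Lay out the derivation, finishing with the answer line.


V = 6, E = 12, F = 8; chi = V - E + F = 2
Gauss-Bonnet: total defect = 2*pi*chi = 4*pi; visible defects sum to (19/6)*pi

Answer: defect(P3) = (5/6)*pi


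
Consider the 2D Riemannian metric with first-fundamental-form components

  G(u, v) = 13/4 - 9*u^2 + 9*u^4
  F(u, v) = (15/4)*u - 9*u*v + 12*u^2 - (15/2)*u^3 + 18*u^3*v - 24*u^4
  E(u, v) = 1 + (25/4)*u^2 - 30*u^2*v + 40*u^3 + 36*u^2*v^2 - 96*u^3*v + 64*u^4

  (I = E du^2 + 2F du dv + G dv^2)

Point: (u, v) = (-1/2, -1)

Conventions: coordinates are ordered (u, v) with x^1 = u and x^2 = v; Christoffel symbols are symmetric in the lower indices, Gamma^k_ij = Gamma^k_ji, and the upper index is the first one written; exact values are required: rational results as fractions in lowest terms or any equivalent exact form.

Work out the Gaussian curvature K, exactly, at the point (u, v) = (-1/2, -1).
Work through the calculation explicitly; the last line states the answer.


E = 97/16, F = -27/16, G = 25/16, EG - F^2 = 53/8 at the point
E_u = -9/4, E_v = -27/2, F_u = -51/8, F_v = 9/4, G_u = 9/2, G_v = 0
E_vv = 18, F_uv = 9/2, G_uu = 9
By Brioschi, K is (det M1 - det M2) divided by (EG - F^2) squared.
M1 = [[-E_vv/2 + F_uv - G_uu/2, E_u/2, F_u - E_v/2], [F_v - G_u/2, E, F], [G_v/2, F, G]] = [[-9, -9/8, 3/8], [0, 97/16, -27/16], [0, -27/16, 25/16]]; det M1 = -477/8
M2 = [[0, E_v/2, G_u/2], [E_v/2, E, F], [G_u/2, F, G]] = [[0, -27/4, 9/4], [-27/4, 97/16, -27/16], [9/4, -27/16, 25/16]]; det M2 = -405/8
det M1 - det M2 = -9; K = -9 / (53/8)^2 = -576/2809

Answer: K = -576/2809


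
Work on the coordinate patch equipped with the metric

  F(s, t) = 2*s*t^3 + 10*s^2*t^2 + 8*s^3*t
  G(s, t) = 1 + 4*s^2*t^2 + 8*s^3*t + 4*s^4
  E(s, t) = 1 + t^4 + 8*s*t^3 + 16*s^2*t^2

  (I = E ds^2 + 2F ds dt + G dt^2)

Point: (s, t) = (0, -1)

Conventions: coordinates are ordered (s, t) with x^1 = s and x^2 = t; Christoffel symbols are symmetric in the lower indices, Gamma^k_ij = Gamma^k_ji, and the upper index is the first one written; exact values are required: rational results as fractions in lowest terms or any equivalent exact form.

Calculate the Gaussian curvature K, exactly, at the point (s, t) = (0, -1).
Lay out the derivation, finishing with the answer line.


E = 2, F = 0, G = 1, EG - F^2 = 2 at the point
E_s = -8, E_t = -4, F_s = -2, F_t = 0, G_s = 0, G_t = 0
E_tt = 12, F_st = 6, G_ss = 8
Evaluate Brioschi's two determinant matrices M1, M2 and divide by (EG - F^2)^2.
M1 = [[-E_tt/2 + F_st - G_ss/2, E_s/2, F_s - E_t/2], [F_t - G_s/2, E, F], [G_t/2, F, G]] = [[-4, -4, 0], [0, 2, 0], [0, 0, 1]]; det M1 = -8
M2 = [[0, E_t/2, G_s/2], [E_t/2, E, F], [G_s/2, F, G]] = [[0, -2, 0], [-2, 2, 0], [0, 0, 1]]; det M2 = -4
det M1 - det M2 = -4; K = -4 / (2)^2 = -1

Answer: K = -1


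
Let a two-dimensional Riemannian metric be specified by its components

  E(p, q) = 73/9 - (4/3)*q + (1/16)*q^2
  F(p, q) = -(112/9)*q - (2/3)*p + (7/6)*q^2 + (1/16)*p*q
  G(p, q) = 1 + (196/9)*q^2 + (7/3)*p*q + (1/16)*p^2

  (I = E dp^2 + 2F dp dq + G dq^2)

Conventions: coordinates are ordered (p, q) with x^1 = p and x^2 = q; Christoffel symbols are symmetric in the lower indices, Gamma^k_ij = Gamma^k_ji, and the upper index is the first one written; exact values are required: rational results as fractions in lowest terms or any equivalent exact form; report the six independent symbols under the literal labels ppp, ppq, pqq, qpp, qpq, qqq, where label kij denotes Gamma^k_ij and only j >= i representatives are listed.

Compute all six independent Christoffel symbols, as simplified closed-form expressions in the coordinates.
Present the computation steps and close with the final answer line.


E = 73/9 - (4/3)*q + (1/16)*q^2; F = -(112/9)*q - (2/3)*p + (7/6)*q^2 + (1/16)*p*q; G = 1 + (196/9)*q^2 + (7/3)*p*q + (1/16)*p^2
Gamma^k_ij = (1/2) g^{kl} (d_i g_jl + d_j g_il - d_l g_ij), with g^inv = (1/(EG-F^2)) [[G, -F], [-F, E]]
first partials: E_p = 0, E_q = -4/3 + (1/8)*q, F_p = -2/3 + (1/16)*q, F_q = -112/9 + (7/3)*q + (1/16)*p, G_p = (7/3)*q + (1/8)*p, G_q = (392/9)*q + (7/3)*p
D = EG - F^2 = 73/9 - (4/3)*q + (3145/144)*q^2 + (7/3)*p*q + (1/16)*p^2
expanded: Gamma^p_pp = (G E_p - 2F F_p + F E_q)/(2D), Gamma^p_pq = (G E_q - F G_p)/(2D), Gamma^p_qq = (2G F_q - G G_p - F G_q)/(2D), Gamma^q_pp = (2E F_p - E E_q - F E_p)/(2D), Gamma^q_pq = (E G_p - F E_q)/(2D), Gamma^q_qq = (E G_q - 2F F_q + F G_p)/(2D); substitute and cancel common factors

Answer: Gamma_ppp = 0, Gamma_ppq = (9*q - 96)/(9*p^2 + 336*p*q + 3145*q^2 - 192*q + 1168), Gamma_pqq = (168*q - 1792)/(9*p^2 + 336*p*q + 3145*q^2 - 192*q + 1168), Gamma_qpp = 0, Gamma_qpq = (9*p + 168*q)/(9*p^2 + 336*p*q + 3145*q^2 - 192*q + 1168), Gamma_qqq = (168*p + 3136*q)/(9*p^2 + 336*p*q + 3145*q^2 - 192*q + 1168)


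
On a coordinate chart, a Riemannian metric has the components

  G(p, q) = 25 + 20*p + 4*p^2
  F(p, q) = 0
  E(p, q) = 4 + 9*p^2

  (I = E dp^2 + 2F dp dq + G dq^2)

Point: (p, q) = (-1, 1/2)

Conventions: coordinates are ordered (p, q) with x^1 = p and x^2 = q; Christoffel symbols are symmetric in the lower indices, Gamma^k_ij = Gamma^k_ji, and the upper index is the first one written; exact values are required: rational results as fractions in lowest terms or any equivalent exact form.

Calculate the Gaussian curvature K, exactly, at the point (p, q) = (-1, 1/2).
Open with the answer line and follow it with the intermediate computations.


Answer: K = -6/169

E = 13, F = 0, G = 9, EG - F^2 = 117 at the point
E_p = -18, E_q = 0, F_p = 0, F_q = 0, G_p = 12, G_q = 0
E_qq = 0, F_pq = 0, G_pp = 8
Brioschi: K = (det M1 - det M2) / (EG - F^2)^2 with the standard first/second-derivative matrices M1, M2.
M1 = [[-E_qq/2 + F_pq - G_pp/2, E_p/2, F_p - E_q/2], [F_q - G_p/2, E, F], [G_q/2, F, G]] = [[-4, -9, 0], [-6, 13, 0], [0, 0, 9]]; det M1 = -954
M2 = [[0, E_q/2, G_p/2], [E_q/2, E, F], [G_p/2, F, G]] = [[0, 0, 6], [0, 13, 0], [6, 0, 9]]; det M2 = -468
det M1 - det M2 = -486; K = -486 / (117)^2 = -6/169


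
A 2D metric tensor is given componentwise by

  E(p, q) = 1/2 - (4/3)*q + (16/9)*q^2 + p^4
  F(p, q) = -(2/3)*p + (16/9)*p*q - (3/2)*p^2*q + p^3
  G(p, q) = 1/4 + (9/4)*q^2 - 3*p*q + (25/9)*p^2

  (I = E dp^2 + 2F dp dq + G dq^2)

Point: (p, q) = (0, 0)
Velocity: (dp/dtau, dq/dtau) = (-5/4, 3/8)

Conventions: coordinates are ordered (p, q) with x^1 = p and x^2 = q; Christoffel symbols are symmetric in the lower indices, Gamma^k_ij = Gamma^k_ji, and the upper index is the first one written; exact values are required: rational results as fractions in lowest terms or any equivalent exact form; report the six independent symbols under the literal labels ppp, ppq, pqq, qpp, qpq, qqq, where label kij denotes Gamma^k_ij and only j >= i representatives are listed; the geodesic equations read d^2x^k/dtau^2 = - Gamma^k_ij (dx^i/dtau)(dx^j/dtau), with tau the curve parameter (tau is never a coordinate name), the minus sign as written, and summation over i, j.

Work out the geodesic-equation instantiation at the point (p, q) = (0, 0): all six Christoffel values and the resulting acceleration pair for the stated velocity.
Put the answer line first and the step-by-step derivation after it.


Answer: Gamma_ppp = 0, Gamma_ppq = -4/3, Gamma_pqq = 0, Gamma_qpp = 0, Gamma_qpq = 0, Gamma_qqq = 0; accelerations (d^2p/dtau^2, d^2q/dtau^2) = (-5/4, 0)

E = 1/2, F = 0, G = 1/4 at the point
E_p = 0, E_q = -4/3, F_p = -2/3, F_q = 0, G_p = 0, G_q = 0
EG - F^2 = 1/8;  g^inv = (8) * [[1/4, 0], [0, 1/2]]
first-kind symbols [ij,l] = (1/2)(d_i g_jl + d_j g_il - d_l g_ij): [pp,p] = E_p/2 = 0, [pp,q] = F_p - E_q/2 = 0, [pq,p] = E_q/2 = -2/3, [pq,q] = G_p/2 = 0, [qq,p] = F_q - G_p/2 = 0, [qq,q] = G_q/2 = 0
Gamma^p_ij = (G*[ij,p] - F*[ij,q])/(EG - F^2), Gamma^q_ij = (E*[ij,q] - F*[ij,p])/(EG - F^2)
Gamma_ppp = 0, Gamma_ppq = -4/3, Gamma_pqq = 0, Gamma_qpp = 0, Gamma_qpq = 0, Gamma_qqq = 0
d^2p/dtau^2 = -(Gamma_ppp*(-5/4)^2 + 2*Gamma_ppq*(-5/4)*(3/8) + Gamma_pqq*(3/8)^2) = -5/4
d^2q/dtau^2 = -(Gamma_qpp*(-5/4)^2 + 2*Gamma_qpq*(-5/4)*(3/8) + Gamma_qqq*(3/8)^2) = 0


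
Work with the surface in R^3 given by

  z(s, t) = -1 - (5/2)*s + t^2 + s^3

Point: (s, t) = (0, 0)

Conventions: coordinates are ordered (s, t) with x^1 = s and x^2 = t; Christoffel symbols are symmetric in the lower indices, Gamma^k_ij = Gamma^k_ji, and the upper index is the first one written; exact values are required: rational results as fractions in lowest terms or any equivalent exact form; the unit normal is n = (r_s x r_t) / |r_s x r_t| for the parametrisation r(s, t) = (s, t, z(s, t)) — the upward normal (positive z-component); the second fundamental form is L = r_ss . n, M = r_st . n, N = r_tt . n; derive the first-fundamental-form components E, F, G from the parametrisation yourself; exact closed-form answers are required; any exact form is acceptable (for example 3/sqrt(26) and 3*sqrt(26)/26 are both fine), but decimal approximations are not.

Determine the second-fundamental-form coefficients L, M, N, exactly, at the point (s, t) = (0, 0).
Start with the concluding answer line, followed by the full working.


Answer: L = 0, M = 0, N = 4*sqrt(29)/29

z_s = -5/2, z_t = 0, z_ss = 0, z_st = 0, z_tt = 2
E = 29/4, F = 0, G = 1; answer radicand W^2 = 29/4
unnormalised second-form numerators: l = 0, m = 0, n = 2; L = l/sqrt(29/4), and similarly M = m/sqrt(W^2), N = n/sqrt(W^2)


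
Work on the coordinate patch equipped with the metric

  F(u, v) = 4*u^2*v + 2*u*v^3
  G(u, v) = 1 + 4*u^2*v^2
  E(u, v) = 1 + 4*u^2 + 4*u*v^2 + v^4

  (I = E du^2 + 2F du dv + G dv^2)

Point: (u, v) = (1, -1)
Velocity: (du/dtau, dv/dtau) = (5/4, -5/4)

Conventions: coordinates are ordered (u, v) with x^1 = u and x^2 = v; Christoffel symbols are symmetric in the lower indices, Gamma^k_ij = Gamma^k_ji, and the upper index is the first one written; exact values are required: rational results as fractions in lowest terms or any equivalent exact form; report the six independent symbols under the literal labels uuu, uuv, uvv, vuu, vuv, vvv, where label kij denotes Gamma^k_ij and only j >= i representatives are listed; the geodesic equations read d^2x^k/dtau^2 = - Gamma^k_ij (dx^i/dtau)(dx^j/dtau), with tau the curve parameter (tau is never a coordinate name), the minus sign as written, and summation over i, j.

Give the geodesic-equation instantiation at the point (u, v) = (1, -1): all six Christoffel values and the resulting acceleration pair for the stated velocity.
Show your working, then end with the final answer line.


E = 10, F = -6, G = 5 at the point
E_u = 12, E_v = -12, F_u = -10, F_v = 10, G_u = 8, G_v = -8
EG - F^2 = 14;  g^inv = (1/14) * [[5, 6], [6, 10]]
first-kind symbols [ij,l] = (1/2)(d_i g_jl + d_j g_il - d_l g_ij): [uu,u] = E_u/2 = 6, [uu,v] = F_u - E_v/2 = -4, [uv,u] = E_v/2 = -6, [uv,v] = G_u/2 = 4, [vv,u] = F_v - G_u/2 = 6, [vv,v] = G_v/2 = -4
Gamma^u_ij = (G*[ij,u] - F*[ij,v])/(EG - F^2), Gamma^v_ij = (E*[ij,v] - F*[ij,u])/(EG - F^2)
Gamma_uuu = 3/7, Gamma_uuv = -3/7, Gamma_uvv = 3/7, Gamma_vuu = -2/7, Gamma_vuv = 2/7, Gamma_vvv = -2/7
d^2u/dtau^2 = -(Gamma_uuu*(5/4)^2 + 2*Gamma_uuv*(5/4)*(-5/4) + Gamma_uvv*(-5/4)^2) = -75/28
d^2v/dtau^2 = -(Gamma_vuu*(5/4)^2 + 2*Gamma_vuv*(5/4)*(-5/4) + Gamma_vvv*(-5/4)^2) = 25/14

Answer: Gamma_uuu = 3/7, Gamma_uuv = -3/7, Gamma_uvv = 3/7, Gamma_vuu = -2/7, Gamma_vuv = 2/7, Gamma_vvv = -2/7; accelerations (d^2u/dtau^2, d^2v/dtau^2) = (-75/28, 25/14)


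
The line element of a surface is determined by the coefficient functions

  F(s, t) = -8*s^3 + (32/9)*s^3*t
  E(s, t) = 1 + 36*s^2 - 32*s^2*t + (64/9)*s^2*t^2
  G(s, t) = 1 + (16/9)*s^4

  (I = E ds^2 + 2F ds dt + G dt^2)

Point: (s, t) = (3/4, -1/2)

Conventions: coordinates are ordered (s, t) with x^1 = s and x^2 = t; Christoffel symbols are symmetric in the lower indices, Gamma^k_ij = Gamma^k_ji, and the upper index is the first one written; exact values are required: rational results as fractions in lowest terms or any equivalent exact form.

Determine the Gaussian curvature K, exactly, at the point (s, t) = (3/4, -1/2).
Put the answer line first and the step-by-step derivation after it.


Answer: K = -1024/259081

E = 125/4, F = -33/8, G = 25/16, EG - F^2 = 509/16 at the point
E_s = 242/3, E_t = -22, F_s = -33/2, F_t = 3/2, G_s = 3, G_t = 0
E_tt = 8, F_st = 6, G_ss = 12
Evaluate Brioschi's two determinant matrices M1, M2 and divide by (EG - F^2)^2.
M1 = [[-E_tt/2 + F_st - G_ss/2, E_s/2, F_s - E_t/2], [F_t - G_s/2, E, F], [G_t/2, F, G]] = [[-4, 121/3, -11/2], [0, 125/4, -33/8], [0, -33/8, 25/16]]; det M1 = -509/4
M2 = [[0, E_t/2, G_s/2], [E_t/2, E, F], [G_s/2, F, G]] = [[0, -11, 3/2], [-11, 125/4, -33/8], [3/2, -33/8, 25/16]]; det M2 = -493/4
det M1 - det M2 = -4; K = -4 / (509/16)^2 = -1024/259081


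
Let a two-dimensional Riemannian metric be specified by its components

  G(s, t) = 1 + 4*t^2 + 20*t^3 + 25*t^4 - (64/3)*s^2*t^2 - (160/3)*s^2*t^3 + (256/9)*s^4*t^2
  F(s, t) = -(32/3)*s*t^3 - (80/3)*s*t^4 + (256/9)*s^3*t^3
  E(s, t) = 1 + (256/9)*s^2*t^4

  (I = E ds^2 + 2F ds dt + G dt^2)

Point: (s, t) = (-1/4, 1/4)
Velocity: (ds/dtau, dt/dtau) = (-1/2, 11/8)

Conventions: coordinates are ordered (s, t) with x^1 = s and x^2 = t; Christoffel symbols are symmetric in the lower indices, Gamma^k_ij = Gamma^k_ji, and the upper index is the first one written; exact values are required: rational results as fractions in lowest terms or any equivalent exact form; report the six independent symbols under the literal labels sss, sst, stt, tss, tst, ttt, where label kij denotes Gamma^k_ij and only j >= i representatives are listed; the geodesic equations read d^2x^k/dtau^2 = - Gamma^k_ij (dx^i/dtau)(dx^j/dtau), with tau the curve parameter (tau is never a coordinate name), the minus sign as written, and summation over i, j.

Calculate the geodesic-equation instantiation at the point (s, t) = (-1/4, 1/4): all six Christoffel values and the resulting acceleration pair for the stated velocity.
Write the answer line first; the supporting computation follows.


Answer: Gamma_sss = -64/3545, Gamma_sst = 128/3545, Gamma_stt = 160/709, Gamma_tss = -112/709, Gamma_tst = 224/709, Gamma_ttt = 1400/709; accelerations (d^2s/dtau^2, d^2t/dtau^2) = (-2641/7090, -18487/5672)

E = 145/144, F = 35/576, G = 3529/2304 at the point
E_s = -1/18, E_t = 1/9, F_s = -3/16, F_t = 5/6, G_s = 35/36, G_t = 875/144
EG - F^2 = 3545/2304;  g^inv = (2304/3545) * [[3529/2304, -35/576], [-35/576, 145/144]]
first-kind symbols [ij,l] = (1/2)(d_i g_jl + d_j g_il - d_l g_ij): [ss,s] = E_s/2 = -1/36, [ss,t] = F_s - E_t/2 = -35/144, [st,s] = E_t/2 = 1/18, [st,t] = G_s/2 = 35/72, [tt,s] = F_t - G_s/2 = 25/72, [tt,t] = G_t/2 = 875/288
Gamma^s_ij = (G*[ij,s] - F*[ij,t])/(EG - F^2), Gamma^t_ij = (E*[ij,t] - F*[ij,s])/(EG - F^2)
Gamma_sss = -64/3545, Gamma_sst = 128/3545, Gamma_stt = 160/709, Gamma_tss = -112/709, Gamma_tst = 224/709, Gamma_ttt = 1400/709
d^2s/dtau^2 = -(Gamma_sss*(-1/2)^2 + 2*Gamma_sst*(-1/2)*(11/8) + Gamma_stt*(11/8)^2) = -2641/7090
d^2t/dtau^2 = -(Gamma_tss*(-1/2)^2 + 2*Gamma_tst*(-1/2)*(11/8) + Gamma_ttt*(11/8)^2) = -18487/5672


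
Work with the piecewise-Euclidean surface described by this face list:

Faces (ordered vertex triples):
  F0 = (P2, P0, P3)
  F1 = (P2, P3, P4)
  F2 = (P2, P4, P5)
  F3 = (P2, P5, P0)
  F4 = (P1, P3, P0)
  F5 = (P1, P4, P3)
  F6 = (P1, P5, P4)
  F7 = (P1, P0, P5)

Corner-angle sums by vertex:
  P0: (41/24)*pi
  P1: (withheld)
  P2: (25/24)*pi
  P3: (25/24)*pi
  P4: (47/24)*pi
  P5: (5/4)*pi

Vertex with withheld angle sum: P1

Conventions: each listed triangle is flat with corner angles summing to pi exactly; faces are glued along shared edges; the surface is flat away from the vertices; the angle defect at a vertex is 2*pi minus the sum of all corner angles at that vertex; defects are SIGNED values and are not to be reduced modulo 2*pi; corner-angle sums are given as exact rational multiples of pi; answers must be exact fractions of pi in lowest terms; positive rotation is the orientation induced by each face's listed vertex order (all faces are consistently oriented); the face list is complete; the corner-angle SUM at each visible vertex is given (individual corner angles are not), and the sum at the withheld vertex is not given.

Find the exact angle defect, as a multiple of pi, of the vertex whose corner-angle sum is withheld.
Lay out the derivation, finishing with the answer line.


V = 6, E = 12, F = 8; chi = V - E + F = 2
Gauss-Bonnet: total defect = 2*pi*chi = 4*pi; visible defects sum to 3*pi

Answer: defect(P1) = pi


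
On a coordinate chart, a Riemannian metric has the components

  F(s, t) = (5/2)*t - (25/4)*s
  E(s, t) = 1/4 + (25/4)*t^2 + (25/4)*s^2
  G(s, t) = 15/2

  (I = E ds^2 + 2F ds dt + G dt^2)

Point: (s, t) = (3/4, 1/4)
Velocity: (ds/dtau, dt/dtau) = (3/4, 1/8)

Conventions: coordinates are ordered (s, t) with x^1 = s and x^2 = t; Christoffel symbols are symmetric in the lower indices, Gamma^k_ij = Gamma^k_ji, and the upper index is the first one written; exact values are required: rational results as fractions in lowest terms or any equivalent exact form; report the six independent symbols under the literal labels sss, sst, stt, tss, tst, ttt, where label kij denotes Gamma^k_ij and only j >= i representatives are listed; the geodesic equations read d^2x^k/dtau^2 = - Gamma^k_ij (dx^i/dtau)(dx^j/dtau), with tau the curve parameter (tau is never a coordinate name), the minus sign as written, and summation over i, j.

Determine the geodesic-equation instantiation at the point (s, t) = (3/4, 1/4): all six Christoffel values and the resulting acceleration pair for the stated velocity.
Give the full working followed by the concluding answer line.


E = 133/32, F = -65/16, G = 15/2 at the point
E_s = 75/8, E_t = 25/8, F_s = -25/4, F_t = 5/2, G_s = 0, G_t = 0
EG - F^2 = 3755/256;  g^inv = (256/3755) * [[15/2, 65/16], [65/16, 133/32]]
first-kind symbols [ij,l] = (1/2)(d_i g_jl + d_j g_il - d_l g_ij): [ss,s] = E_s/2 = 75/16, [ss,t] = F_s - E_t/2 = -125/16, [st,s] = E_t/2 = 25/16, [st,t] = G_s/2 = 0, [tt,s] = F_t - G_s/2 = 5/2, [tt,t] = G_t/2 = 0
Gamma^s_ij = (G*[ij,s] - F*[ij,t])/(EG - F^2), Gamma^t_ij = (E*[ij,t] - F*[ij,s])/(EG - F^2)
Gamma_sss = 175/751, Gamma_sst = 600/751, Gamma_stt = 960/751, Gamma_tss = -1375/1502, Gamma_tst = 325/751, Gamma_ttt = 520/751
d^2s/dtau^2 = -(Gamma_sss*(3/4)^2 + 2*Gamma_sst*(3/4)*(1/8) + Gamma_stt*(1/8)^2) = -3615/12016
d^2t/dtau^2 = -(Gamma_tss*(3/4)^2 + 2*Gamma_tst*(3/4)*(1/8) + Gamma_ttt*(1/8)^2) = 10165/24032

Answer: Gamma_sss = 175/751, Gamma_sst = 600/751, Gamma_stt = 960/751, Gamma_tss = -1375/1502, Gamma_tst = 325/751, Gamma_ttt = 520/751; accelerations (d^2s/dtau^2, d^2t/dtau^2) = (-3615/12016, 10165/24032)


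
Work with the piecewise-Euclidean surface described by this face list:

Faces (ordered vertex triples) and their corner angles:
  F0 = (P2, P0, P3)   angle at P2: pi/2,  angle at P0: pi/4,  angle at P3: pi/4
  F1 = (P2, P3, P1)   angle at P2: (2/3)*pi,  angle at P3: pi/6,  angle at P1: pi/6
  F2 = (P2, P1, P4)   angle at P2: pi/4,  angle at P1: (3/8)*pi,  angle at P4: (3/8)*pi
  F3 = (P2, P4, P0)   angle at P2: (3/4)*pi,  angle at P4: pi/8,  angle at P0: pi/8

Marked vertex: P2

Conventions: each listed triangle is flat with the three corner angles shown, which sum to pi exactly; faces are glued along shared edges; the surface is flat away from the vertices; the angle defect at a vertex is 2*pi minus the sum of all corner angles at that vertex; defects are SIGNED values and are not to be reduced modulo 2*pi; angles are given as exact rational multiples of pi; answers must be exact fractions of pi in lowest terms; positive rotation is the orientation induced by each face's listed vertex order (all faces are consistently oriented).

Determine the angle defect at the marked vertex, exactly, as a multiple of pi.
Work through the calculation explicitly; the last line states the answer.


Sum of corner angles at P2: (13/6)*pi
defect = 2*pi - (13/6)*pi

Answer: defect(P2) = -pi/6


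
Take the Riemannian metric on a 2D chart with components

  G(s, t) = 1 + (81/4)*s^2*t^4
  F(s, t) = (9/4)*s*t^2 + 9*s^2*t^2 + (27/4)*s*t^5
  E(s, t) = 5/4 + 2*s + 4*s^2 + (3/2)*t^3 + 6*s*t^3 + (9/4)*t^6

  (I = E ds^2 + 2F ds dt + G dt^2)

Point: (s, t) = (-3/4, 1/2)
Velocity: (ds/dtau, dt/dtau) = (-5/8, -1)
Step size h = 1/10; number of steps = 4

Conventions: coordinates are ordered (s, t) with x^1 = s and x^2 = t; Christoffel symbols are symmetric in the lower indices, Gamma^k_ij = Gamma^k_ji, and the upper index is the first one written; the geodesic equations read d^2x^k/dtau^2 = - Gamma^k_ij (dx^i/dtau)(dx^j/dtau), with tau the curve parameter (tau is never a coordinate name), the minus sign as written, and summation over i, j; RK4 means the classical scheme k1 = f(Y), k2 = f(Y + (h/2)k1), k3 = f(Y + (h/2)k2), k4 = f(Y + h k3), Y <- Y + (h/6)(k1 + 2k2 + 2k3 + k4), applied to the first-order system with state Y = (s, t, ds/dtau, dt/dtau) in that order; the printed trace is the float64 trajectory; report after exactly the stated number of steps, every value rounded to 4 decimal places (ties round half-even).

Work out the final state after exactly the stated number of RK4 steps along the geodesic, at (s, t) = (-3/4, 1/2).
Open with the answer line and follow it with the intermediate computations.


Answer: s = -1.0354, t = 0.0804, ds/dtau = -0.7608, dt/dtau = -1.0651

f(Y) = (ds/dtau, dt/dtau, -Gamma^s_ij Y'^i Y'^j, -Gamma^t_ij Y'^i Y'^j) with the Gammas evaluated at the stage position; h = 0.100000; intermediate values shown to 6 dp
step 0: s = -0.7500, t = 0.5000, ds/dtau = -0.6250, dt/dtau = -1.0000
step 1:
  k1: at (s, t) = (-0.750000, 0.500000), (ds/dtau, dt/dtau) = (-0.625000, -1.000000); Gamma_sss = -0.685056, Gamma_sst = -0.385344, Gamma_stt = 1.156031, Gamma_tss = -0.711404, Gamma_tst = -0.400165, Gamma_ttt = 1.200494; k1 = (-0.625000, -1.000000, -0.406752, -0.422396)
  k2: at (s, t) = (-0.781250, 0.450000), (ds/dtau, dt/dtau) = (-0.645338, -1.021120); Gamma_sss = -0.783276, Gamma_sst = -0.356880, Gamma_stt = 1.239167, Gamma_tss = -0.602309, Gamma_tst = -0.274427, Gamma_ttt = 0.952871; k2 = (-0.645338, -1.021120, -0.495514, -0.381031)
  k3: at (s, t) = (-0.782267, 0.448944), (ds/dtau, dt/dtau) = (-0.649776, -1.019052); Gamma_sss = -0.785105, Gamma_sst = -0.356036, Gamma_stt = 1.240758, Gamma_tss = -0.599728, Gamma_tst = -0.271970, Gamma_ttt = 0.947794; k3 = (-0.649776, -1.019052, -0.485505, -0.370869)
  k4: at (s, t) = (-0.814978, 0.398095), (ds/dtau, dt/dtau) = (-0.673551, -1.037087); Gamma_sss = -0.859297, Gamma_sst = -0.306407, Gamma_stt = 1.254551, Gamma_tss = -0.482392, Gamma_tst = -0.172011, Gamma_ttt = 0.704279; k4 = (-0.673551, -1.037087, -0.531424, -0.298330)
  Y <- Y + (h/6)(k1 + 2k2 + 2k3 + k4): s = -0.8148, t = 0.3980, ds/dtau = -0.6733, dt/dtau = -1.0371
step 2:
  k1: at (s, t) = (-0.814813, 0.398043), (ds/dtau, dt/dtau) = (-0.673337, -1.037075); Gamma_sss = -0.859382, Gamma_sst = -0.306357, Gamma_stt = 1.254257, Gamma_tss = -0.482352, Gamma_tst = -0.171952, Gamma_ttt = 0.703987; k1 = (-0.673337, -1.037075, -0.531497, -0.298318)
  k2: at (s, t) = (-0.848480, 0.346189), (ds/dtau, dt/dtau) = (-0.699912, -1.051991); Gamma_sss = -0.908873, Gamma_sst = -0.245083, Gamma_stt = 1.201353, Gamma_tss = -0.366516, Gamma_tst = -0.098833, Gamma_ttt = 0.484463; k2 = (-0.699912, -1.051991, -0.523375, -0.211059)
  k3: at (s, t) = (-0.849809, 0.345443), (ds/dtau, dt/dtau) = (-0.699506, -1.047628); Gamma_sss = -0.909210, Gamma_sst = -0.244118, Gamma_stt = 1.201087, Gamma_tss = -0.364663, Gamma_tst = -0.097910, Gamma_ttt = 0.481728; k3 = (-0.699506, -1.047628, -0.515549, -0.206775)
  k4: at (s, t) = (-0.884764, 0.293280), (ds/dtau, dt/dtau) = (-0.724892, -1.057753); Gamma_sss = -0.935105, Gamma_sst = -0.180970, Gamma_stt = 1.091899, Gamma_tss = -0.259995, Gamma_tst = -0.050317, Gamma_ttt = 0.303589; k4 = (-0.724892, -1.057753, -0.452773, -0.125888)
  Y <- Y + (h/6)(k1 + 2k2 + 2k3 + k4): s = -0.8848, t = 0.2931, ds/dtau = -0.7244, dt/dtau = -1.0581
step 3:
  k1: at (s, t) = (-0.884764, 0.293142), (ds/dtau, dt/dtau) = (-0.724372, -1.058073); Gamma_sss = -0.935177, Gamma_sst = -0.180814, Gamma_stt = 1.091469, Gamma_tss = -0.259758, Gamma_tst = -0.050223, Gamma_ttt = 0.303170; k1 = (-0.724372, -1.058073, -0.454053, -0.126119)
  k2: at (s, t) = (-0.920983, 0.240238), (ds/dtau, dt/dtau) = (-0.747075, -1.064379); Gamma_sss = -0.942783, Gamma_sst = -0.122427, Gamma_stt = 0.938680, Gamma_tss = -0.170687, Gamma_tst = -0.022165, Gamma_ttt = 0.169945; k2 = (-0.747075, -1.064379, -0.342545, -0.062017)
  k3: at (s, t) = (-0.922118, 0.239923), (ds/dtau, dt/dtau) = (-0.741499, -1.061174); Gamma_sss = -0.942423, Gamma_sst = -0.122059, Gamma_stt = 0.938245, Gamma_tss = -0.170082, Gamma_tst = -0.022028, Gamma_ttt = 0.169328; k3 = (-0.741499, -1.061174, -0.346297, -0.062497)
  k4: at (s, t) = (-0.958914, 0.187024), (ds/dtau, dt/dtau) = (-0.759002, -1.064323); Gamma_sss = -0.937025, Gamma_sst = -0.073745, Gamma_stt = 0.756208, Gamma_tss = -0.100446, Gamma_tst = -0.007905, Gamma_ttt = 0.081063; k4 = (-0.759002, -1.064323, -0.197670, -0.021190)
  Y <- Y + (h/6)(k1 + 2k2 + 2k3 + k4): s = -0.9591, t = 0.1869, ds/dtau = -0.7582, dt/dtau = -1.0647
step 4:
  k1: at (s, t) = (-0.959106, 0.186917), (ds/dtau, dt/dtau) = (-0.758196, -1.064679); Gamma_sss = -0.936953, Gamma_sst = -0.073654, Gamma_stt = 0.755867, Gamma_tss = -0.100314, Gamma_tst = -0.007886, Gamma_ttt = 0.080926; k1 = (-0.758196, -1.064679, -0.199276, -0.021335)
  k2: at (s, t) = (-0.997016, 0.133683), (ds/dtau, dt/dtau) = (-0.768159, -1.065746); Gamma_sss = -0.923489, Gamma_sst = -0.037133, Gamma_stt = 0.553887, Gamma_tss = -0.049680, Gamma_tst = -0.001998, Gamma_ttt = 0.029797; k2 = (-0.768159, -1.065746, -0.023391, -0.001258)
  k3: at (s, t) = (-0.997514, 0.133629), (ds/dtau, dt/dtau) = (-0.759365, -1.064742); Gamma_sss = -0.923256, Gamma_sst = -0.037094, Gamma_stt = 0.553804, Gamma_tss = -0.049619, Gamma_tst = -0.001994, Gamma_ttt = 0.029763; k3 = (-0.759365, -1.064742, -0.035467, -0.001906)
  k4: at (s, t) = (-1.035043, 0.080442), (ds/dtau, dt/dtau) = (-0.761742, -1.064870); Gamma_sss = -0.906163, Gamma_sst = -0.013193, Gamma_stt = 0.339518, Gamma_tss = -0.017404, Gamma_tst = -0.000253, Gamma_ttt = 0.006521; k4 = (-0.761742, -1.064870, 0.162211, 0.003115)
  Y <- Y + (h/6)(k1 + 2k2 + 2k3 + k4): s = -1.0354, t = 0.0804, ds/dtau = -0.7608, dt/dtau = -1.0651


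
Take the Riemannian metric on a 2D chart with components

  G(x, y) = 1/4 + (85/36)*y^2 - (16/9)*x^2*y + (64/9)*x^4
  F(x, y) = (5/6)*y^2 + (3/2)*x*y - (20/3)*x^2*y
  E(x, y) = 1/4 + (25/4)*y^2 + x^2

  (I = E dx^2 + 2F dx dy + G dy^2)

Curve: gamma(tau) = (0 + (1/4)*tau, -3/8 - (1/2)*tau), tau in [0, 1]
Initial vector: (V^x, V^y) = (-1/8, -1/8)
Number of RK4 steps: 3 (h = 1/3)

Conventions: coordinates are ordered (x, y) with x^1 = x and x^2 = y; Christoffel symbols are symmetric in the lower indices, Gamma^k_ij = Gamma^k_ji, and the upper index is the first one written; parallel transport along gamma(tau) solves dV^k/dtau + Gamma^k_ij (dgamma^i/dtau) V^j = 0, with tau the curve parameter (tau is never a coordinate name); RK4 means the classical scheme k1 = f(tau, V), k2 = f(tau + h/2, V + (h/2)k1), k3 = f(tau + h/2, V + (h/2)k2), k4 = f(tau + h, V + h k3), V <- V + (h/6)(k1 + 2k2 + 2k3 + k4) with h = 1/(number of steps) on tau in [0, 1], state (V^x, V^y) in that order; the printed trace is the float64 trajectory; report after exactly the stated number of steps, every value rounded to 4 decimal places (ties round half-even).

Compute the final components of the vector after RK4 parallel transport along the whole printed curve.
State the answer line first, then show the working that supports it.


Answer: V^x = -0.0732, V^y = -0.0213

gamma'(tau) = (1/4, -1/2); f(tau, V)^k = -Gamma^k_ij(gamma(tau)) gamma'^i(tau) V^j; h = 1/3; intermediate values shown to 6 dp
curve data and Christoffel symbols at the stage parameters:
  tau = 0.000000: gamma = (0.000000, -0.375000), gamma' = (0.250000, -0.500000); Gamma_xxx = -0.324470, Gamma_xxy = -2.120443, Gamma_xyy = -0.404165, Gamma_yxx = 3.125732, Gamma_yxy = 0.426935, Gamma_yyy = -1.439877
  tau = 0.166667: gamma = (0.041667, -0.458333), gamma' = (0.250000, -0.500000); Gamma_xxx = -0.294634, Gamma_xxy = -1.872177, Gamma_xyy = -0.344204, Gamma_yxx = 3.313224, Gamma_yxy = 0.426821, Gamma_yyy = -1.380053
  tau = 0.333333: gamma = (0.083333, -0.541667), gamma' = (0.250000, -0.500000); Gamma_xxx = -0.288818, Gamma_xxy = -1.662376, Gamma_xyy = -0.312242, Gamma_yxx = 3.403998, Gamma_yxy = 0.446482, Gamma_yyy = -1.286684
  tau = 0.500000: gamma = (0.125000, -0.625000), gamma' = (0.250000, -0.500000); Gamma_xxx = -0.300810, Gamma_xxy = -1.491714, Gamma_xyy = -0.296160, Gamma_yxx = 3.435159, Gamma_yxy = 0.482251, Gamma_yyy = -1.182302
  tau = 0.666667: gamma = (0.166667, -0.708333), gamma' = (0.250000, -0.500000); Gamma_xxx = -0.325166, Gamma_xxy = -1.354530, Gamma_xyy = -0.290157, Gamma_yxx = 3.430013, Gamma_yxy = 0.528689, Gamma_yyy = -1.077300
  tau = 0.833333: gamma = (0.208333, -0.791667), gamma' = (0.250000, -0.500000); Gamma_xxx = -0.357816, Gamma_xxy = -1.244730, Gamma_xyy = -0.291232, Gamma_yxx = 3.402926, Gamma_yxy = 0.581451, Gamma_yyy = -0.976030
  tau = 1.000000: gamma = (0.250000, -0.875000), gamma' = (0.250000, -0.500000); Gamma_xxx = -0.395887, Gamma_xxy = -1.157152, Gamma_xyy = -0.297703, Gamma_yxx = 3.362738, Gamma_yxy = 0.637545, Gamma_yyy = -0.879970
step 0: V^x = -0.1250, V^y = -0.1250
step 1: k1 = (0.081384, 0.174330), k2 = (0.067711, 0.144964), k3 = (0.068228, 0.150265), k4 = (0.058174, 0.120748); V <- V + (h/6)(k1 + 2k2 + 2k3 + k4): V^x = -0.1021, V^y = -0.0758
step 2: k1 = (0.057855, 0.121350), k2 = (0.049539, 0.096690), k3 = (0.049544, 0.100471), k4 = (0.042842, 0.079175); V <- V + (h/6)(k1 + 2k2 + 2k3 + k4): V^x = -0.0855, V^y = -0.0428
step 3: k1 = (0.042703, 0.079420), k2 = (0.036904, 0.062614), k3 = (0.036956, 0.064929), k4 = (0.032152, 0.050869); V <- V + (h/6)(k1 + 2k2 + 2k3 + k4): V^x = -0.0732, V^y = -0.0213


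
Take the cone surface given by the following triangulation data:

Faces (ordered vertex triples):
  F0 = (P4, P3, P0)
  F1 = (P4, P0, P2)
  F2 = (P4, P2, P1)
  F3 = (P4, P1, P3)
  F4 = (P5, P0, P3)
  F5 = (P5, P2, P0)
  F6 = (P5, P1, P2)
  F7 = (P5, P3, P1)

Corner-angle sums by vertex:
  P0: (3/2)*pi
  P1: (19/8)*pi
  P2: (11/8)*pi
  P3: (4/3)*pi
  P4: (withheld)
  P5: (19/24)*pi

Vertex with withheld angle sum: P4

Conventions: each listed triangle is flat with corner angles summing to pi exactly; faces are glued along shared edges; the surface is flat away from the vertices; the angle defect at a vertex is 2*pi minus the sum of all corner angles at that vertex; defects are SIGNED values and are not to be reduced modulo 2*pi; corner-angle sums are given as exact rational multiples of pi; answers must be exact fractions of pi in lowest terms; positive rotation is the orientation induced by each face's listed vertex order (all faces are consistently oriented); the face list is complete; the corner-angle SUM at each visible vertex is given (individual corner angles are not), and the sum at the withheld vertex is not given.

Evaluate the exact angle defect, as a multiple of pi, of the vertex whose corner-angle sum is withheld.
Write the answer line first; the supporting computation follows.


Answer: defect(P4) = (11/8)*pi

V = 6, E = 12, F = 8; chi = V - E + F = 2
Gauss-Bonnet: total defect = 2*pi*chi = 4*pi; visible defects sum to (21/8)*pi


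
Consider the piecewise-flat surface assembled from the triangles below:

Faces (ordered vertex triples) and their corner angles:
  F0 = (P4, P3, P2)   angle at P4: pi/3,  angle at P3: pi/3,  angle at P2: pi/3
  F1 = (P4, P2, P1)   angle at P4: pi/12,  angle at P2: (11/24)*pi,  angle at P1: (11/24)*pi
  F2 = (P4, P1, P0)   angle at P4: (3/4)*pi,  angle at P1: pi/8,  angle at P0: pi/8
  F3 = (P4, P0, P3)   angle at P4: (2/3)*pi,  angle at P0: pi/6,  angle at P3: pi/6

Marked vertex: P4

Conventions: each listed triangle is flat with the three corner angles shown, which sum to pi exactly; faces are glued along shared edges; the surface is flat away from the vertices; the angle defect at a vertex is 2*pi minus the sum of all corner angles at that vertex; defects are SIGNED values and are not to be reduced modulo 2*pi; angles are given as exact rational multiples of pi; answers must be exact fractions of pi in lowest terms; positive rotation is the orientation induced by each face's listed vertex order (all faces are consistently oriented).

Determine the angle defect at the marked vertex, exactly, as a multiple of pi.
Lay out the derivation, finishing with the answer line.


Sum of corner angles at P4: (11/6)*pi
defect = 2*pi - (11/6)*pi

Answer: defect(P4) = pi/6


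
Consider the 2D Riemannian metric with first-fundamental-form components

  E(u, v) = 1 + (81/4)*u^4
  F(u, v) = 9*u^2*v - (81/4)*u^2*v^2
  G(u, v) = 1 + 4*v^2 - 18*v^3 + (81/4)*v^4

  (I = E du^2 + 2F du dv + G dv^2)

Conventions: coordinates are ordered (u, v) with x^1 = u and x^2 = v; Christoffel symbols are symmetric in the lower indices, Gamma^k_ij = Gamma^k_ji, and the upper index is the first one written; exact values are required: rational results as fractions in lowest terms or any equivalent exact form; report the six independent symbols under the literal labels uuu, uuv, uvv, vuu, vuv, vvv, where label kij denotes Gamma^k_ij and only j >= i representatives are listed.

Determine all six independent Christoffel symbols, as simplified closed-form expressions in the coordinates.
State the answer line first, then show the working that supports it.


Answer: Gamma_uuu = 162*u^3/(81*u^4 + 81*v^4 - 72*v^3 + 16*v^2 + 4), Gamma_uuv = 0, Gamma_uvv = (-162*u^2*v + 36*u^2)/(81*u^4 + 81*v^4 - 72*v^3 + 16*v^2 + 4), Gamma_vuu = (-162*u*v^2 + 72*u*v)/(81*u^4 + 81*v^4 - 72*v^3 + 16*v^2 + 4), Gamma_vuv = 0, Gamma_vvv = (162*v^3 - 108*v^2 + 16*v)/(81*u^4 + 81*v^4 - 72*v^3 + 16*v^2 + 4)

E = 1 + (81/4)*u^4; F = 9*u^2*v - (81/4)*u^2*v^2; G = 1 + 4*v^2 - 18*v^3 + (81/4)*v^4
Gamma^k_ij = (1/2) g^{kl} (d_i g_jl + d_j g_il - d_l g_ij), with g^inv = (1/(EG-F^2)) [[G, -F], [-F, E]]
first partials: E_u = 81*u^3, E_v = 0, F_u = 18*u*v - (81/2)*u*v^2, F_v = 9*u^2 - (81/2)*u^2*v, G_u = 0, G_v = 8*v - 54*v^2 + 81*v^3
D = EG - F^2 = 1 + 4*v^2 - 18*v^3 + (81/4)*v^4 + (81/4)*u^4
expanded: Gamma^u_uu = (G E_u - 2F F_u + F E_v)/(2D), Gamma^u_uv = (G E_v - F G_u)/(2D), Gamma^u_vv = (2G F_v - G G_u - F G_v)/(2D), Gamma^v_uu = (2E F_u - E E_v - F E_u)/(2D), Gamma^v_uv = (E G_u - F E_v)/(2D), Gamma^v_vv = (E G_v - 2F F_v + F G_u)/(2D); substitute and cancel common factors


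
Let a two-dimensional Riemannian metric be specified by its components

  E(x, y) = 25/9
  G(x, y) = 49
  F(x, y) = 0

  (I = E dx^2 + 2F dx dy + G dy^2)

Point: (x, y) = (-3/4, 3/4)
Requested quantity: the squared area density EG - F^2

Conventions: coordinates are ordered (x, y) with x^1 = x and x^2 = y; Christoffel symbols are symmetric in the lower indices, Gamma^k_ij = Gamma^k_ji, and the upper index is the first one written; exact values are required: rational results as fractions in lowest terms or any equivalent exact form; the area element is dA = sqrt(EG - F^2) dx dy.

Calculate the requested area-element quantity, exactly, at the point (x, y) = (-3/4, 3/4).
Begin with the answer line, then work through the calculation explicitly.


Answer: EG - F^2 = 1225/9

E = 25/9, F = 0, G = 49; EG - F^2 = 1225/9


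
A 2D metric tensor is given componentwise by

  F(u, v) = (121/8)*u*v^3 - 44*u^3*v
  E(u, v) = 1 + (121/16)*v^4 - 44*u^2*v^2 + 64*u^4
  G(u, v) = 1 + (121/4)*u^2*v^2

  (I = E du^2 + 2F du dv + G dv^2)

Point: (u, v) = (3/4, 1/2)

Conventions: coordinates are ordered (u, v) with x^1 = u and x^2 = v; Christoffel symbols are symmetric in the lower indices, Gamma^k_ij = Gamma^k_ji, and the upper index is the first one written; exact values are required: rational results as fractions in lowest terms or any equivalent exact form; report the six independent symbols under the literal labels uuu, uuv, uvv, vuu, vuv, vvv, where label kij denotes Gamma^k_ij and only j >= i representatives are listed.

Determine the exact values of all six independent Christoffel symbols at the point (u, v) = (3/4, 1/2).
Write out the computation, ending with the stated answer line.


E = 3977/256, F = -2013/256, G = 1345/256 at the point
E_u = 183/2, E_v = -671/32, F_u = -2255/64, F_v = -1287/128, G_u = 363/32, G_v = 1089/64
EG - F^2 = 2533/128;  g^inv = (128/2533) * [[1345/256, 2013/256], [2013/256, 3977/256]]
first-kind symbols [ij,l] = (1/2)(d_i g_jl + d_j g_il - d_l g_ij): [uu,u] = E_u/2 = 183/4, [uu,v] = F_u - E_v/2 = -99/4, [uv,u] = E_v/2 = -671/64, [uv,v] = G_u/2 = 363/64, [vv,u] = F_v - G_u/2 = -2013/128, [vv,v] = G_v/2 = 1089/128
Gamma^u_ij = (G*[ij,u] - F*[ij,v])/(EG - F^2), Gamma^v_ij = (E*[ij,v] - F*[ij,u])/(EG - F^2)

Answer: Gamma_uuu = 5856/2533, Gamma_uuv = -1342/2533, Gamma_uvv = -2013/2533, Gamma_vuu = -3168/2533, Gamma_vuv = 726/2533, Gamma_vvv = 1089/2533


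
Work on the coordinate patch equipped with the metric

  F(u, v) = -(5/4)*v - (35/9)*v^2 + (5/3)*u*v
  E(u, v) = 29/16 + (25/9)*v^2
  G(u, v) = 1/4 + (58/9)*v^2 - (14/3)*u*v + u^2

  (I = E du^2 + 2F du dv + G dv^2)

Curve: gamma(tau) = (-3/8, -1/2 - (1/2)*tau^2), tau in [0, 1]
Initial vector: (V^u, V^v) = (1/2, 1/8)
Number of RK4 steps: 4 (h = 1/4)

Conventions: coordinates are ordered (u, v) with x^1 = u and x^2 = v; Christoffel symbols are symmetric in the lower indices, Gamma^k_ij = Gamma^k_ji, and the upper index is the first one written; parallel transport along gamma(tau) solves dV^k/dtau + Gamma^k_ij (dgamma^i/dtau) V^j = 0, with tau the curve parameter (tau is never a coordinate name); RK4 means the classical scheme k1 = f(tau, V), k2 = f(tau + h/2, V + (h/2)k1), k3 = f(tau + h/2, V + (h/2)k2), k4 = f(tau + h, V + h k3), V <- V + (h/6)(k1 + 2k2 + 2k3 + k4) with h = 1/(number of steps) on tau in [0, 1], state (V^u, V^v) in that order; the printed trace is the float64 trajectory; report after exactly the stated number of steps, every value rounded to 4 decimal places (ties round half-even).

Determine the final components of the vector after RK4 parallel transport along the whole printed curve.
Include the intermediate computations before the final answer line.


gamma'(tau) = (0, -tau); f(tau, V)^k = -Gamma^k_ij(gamma(tau)) gamma'^i(tau) V^j; h = 1/4; intermediate values shown to 6 dp
curve data and Christoffel symbols at the stage parameters:
  tau = 0.000000: gamma = (-0.375000, -0.500000), gamma' = (0.000000, 0.000000); Gamma_uuu = 0.006832, Gamma_uuv = -0.544517, Gamma_uvv = 0.458877, Gamma_vuu = 0.493277, Gamma_vuv = 0.685839, Gamma_vvv = -2.069064
  tau = 0.125000: gamma = (-0.375000, -0.507812), gamma' = (0.000000, -0.125000); Gamma_uuu = 0.009727, Gamma_uuv = -0.544332, Gamma_uvv = 0.459242, Gamma_vuu = 0.485244, Gamma_vuv = 0.672193, Gamma_vvv = -2.040109
  tau = 0.250000: gamma = (-0.375000, -0.531250), gamma' = (0.000000, -0.250000); Gamma_uuu = 0.018079, Gamma_uuv = -0.543634, Gamma_uvv = 0.459861, Gamma_vuu = 0.462685, Gamma_vuv = 0.632500, Gamma_vvv = -1.955064
  tau = 0.375000: gamma = (-0.375000, -0.570312), gamma' = (0.000000, -0.375000); Gamma_uuu = 0.030940, Gamma_uuv = -0.542191, Gamma_uvv = 0.459869, Gamma_vuu = 0.429732, Gamma_vuv = 0.570779, Gamma_vvv = -1.820693
  tau = 0.500000: gamma = (-0.375000, -0.625000), gamma' = (0.000000, -0.500000); Gamma_uuu = 0.046945, Gamma_uuv = -0.539990, Gamma_uvv = 0.458962, Gamma_vuu = 0.391760, Gamma_vuv = 0.493782, Gamma_vvv = -1.649959
  tau = 0.625000: gamma = (-0.375000, -0.695312), gamma' = (0.000000, -0.625000); Gamma_uuu = 0.064613, Gamma_uuv = -0.537275, Gamma_uvv = 0.457673, Gamma_vuu = 0.353714, Gamma_vuv = 0.409576, Gamma_vvv = -1.459777
  tau = 0.750000: gamma = (-0.375000, -0.781250), gamma' = (0.000000, -0.750000); Gamma_uuu = 0.082632, Gamma_uuv = -0.534325, Gamma_uvv = 0.456858, Gamma_vuu = 0.318974, Gamma_vuv = 0.325469, Gamma_vvv = -1.266415
  tau = 0.875000: gamma = (-0.375000, -0.882812), gamma' = (0.000000, -0.875000); Gamma_uuu = 0.099998, Gamma_uuv = -0.531244, Gamma_uvv = 0.457097, Gamma_vuu = 0.289139, Gamma_vuv = 0.246660, Gamma_vvv = -1.082011
  tau = 1.000000: gamma = (-0.375000, -1.000000), gamma' = (0.000000, -1.000000); Gamma_uuu = 0.116024, Gamma_uuv = -0.527909, Gamma_uvv = 0.458440, Gamma_vuu = 0.264455, Gamma_vuv = 0.176041, Gamma_vvv = -0.913694
step 0: V^u = 0.5000, V^v = 0.1250
step 1: k1 = (0.000000, 0.000000), k2 = (-0.026845, 0.010135), k3 = (-0.026544, 0.009530), k4 = (-0.052408, 0.015753); V <- V + (h/6)(k1 + 2k2 + 2k3 + k4): V^u = 0.4934, V^v = 0.1273
step 2: k1 = (-0.052418, 0.015796), k2 = (-0.076687, 0.015939), k3 = (-0.076068, 0.015277), k4 = (-0.097984, 0.008946); V <- V + (h/6)(k1 + 2k2 + 2k3 + k4): V^u = 0.4744, V^v = 0.1309
step 3: k1 = (-0.098032, 0.009105), k2 = (-0.117401, -0.002197), k3 = (-0.116992, -0.001527), k4 = (-0.133650, -0.015338); V <- V + (h/6)(k1 + 2k2 + 2k3 + k4): V^u = 0.4452, V^v = 0.1304
step 4: k1 = (-0.133739, -0.015145), k2 = (-0.147788, -0.029150), k3 = (-0.147672, -0.027872), k4 = (-0.158961, -0.040868); V <- V + (h/6)(k1 + 2k2 + 2k3 + k4): V^u = 0.4084, V^v = 0.1233

Answer: V^u = 0.4084, V^v = 0.1233
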